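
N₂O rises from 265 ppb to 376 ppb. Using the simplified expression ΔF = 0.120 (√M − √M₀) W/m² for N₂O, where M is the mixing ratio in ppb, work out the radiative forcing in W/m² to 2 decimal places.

ΔF = 0.37 W/m²

N₂O: 0.120 × (√376 − √265) = 0.120 × (19.3907 − 16.2788) = 0.120 × 3.1119 = 0.3734 W/m².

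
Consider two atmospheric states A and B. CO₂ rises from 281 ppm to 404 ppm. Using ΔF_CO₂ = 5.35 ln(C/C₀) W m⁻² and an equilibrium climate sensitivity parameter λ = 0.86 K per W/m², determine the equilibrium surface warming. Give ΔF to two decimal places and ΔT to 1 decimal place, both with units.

CO₂: 5.35 × ln(404/281) = 5.35 × ln(1.43772) = 5.35 × 0.36306 = 1.9424 W/m².
ΔT = λ ΔF = 0.86 × 1.94 = 1.6684 K.

ΔF = 1.94 W/m²; ΔT = 1.7 K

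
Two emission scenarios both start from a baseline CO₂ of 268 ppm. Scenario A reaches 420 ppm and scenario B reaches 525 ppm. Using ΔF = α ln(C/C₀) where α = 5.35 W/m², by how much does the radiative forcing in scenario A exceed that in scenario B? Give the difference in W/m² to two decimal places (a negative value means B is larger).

ΔF_A − ΔF_B = -1.19 W/m²

ΔF_A = 5.35 ln(420/268) = 5.35 × 0.44927 = 2.4036 W/m².
ΔF_B = 5.35 ln(525/268) = 5.35 × 0.67241 = 3.5974 W/m².
Difference: 2.4036 − 3.5974 = -1.1938 W/m².
(Equivalently, ΔF_A − ΔF_B = 5.35 ln(420/525) = 5.35 × -0.22314 = -1.1938 W/m².)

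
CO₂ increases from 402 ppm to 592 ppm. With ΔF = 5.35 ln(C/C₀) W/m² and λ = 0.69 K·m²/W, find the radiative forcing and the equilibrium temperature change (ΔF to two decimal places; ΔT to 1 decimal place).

CO₂: 5.35 × ln(592/402) = 5.35 × ln(1.47264) = 5.35 × 0.38706 = 2.0708 W/m².
ΔT = λ ΔF = 0.69 × 2.07 = 1.4283 K.

ΔF = 2.07 W/m²; ΔT = 1.4 K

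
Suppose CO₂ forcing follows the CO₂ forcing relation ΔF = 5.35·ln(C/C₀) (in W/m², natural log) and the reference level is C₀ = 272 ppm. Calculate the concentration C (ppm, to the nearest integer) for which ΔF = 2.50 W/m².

C ≈ 434 ppm

Set 5.35 ln(C/272) = 2.50, so ln(C/272) = 2.50/5.35 = 0.46729.
Then C/272 = e^0.46729 = 1.59566, giving C = 272 × 1.59566 = 434.02 ppm.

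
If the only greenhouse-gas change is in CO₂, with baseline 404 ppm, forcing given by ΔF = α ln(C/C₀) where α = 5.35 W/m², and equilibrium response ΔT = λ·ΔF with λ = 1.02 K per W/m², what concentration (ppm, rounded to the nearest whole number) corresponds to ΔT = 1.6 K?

Required forcing: ΔF = ΔT/λ = 1.6/1.02 = 1.5686 W/m².
Then ln(C/404) = ΔF/5.35 = 1.5686/5.35 = 0.29320.
So C = 404 × e^0.29320 = 404 × 1.34071 = 541.65 ppm.

C ≈ 542 ppm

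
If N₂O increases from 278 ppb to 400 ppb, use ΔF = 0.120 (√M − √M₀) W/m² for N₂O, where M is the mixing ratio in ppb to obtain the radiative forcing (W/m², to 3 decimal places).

ΔF = 0.399 W/m²

N₂O: 0.120 × (√400 − √278) = 0.120 × (20.0000 − 16.6733) = 0.120 × 3.3267 = 0.3992 W/m².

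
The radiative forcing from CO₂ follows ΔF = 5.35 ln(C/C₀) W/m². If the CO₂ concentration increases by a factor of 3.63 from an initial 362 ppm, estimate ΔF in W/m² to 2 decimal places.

ΔF = 5.35 × ln(3.63) = 5.35 × 1.28923 = 6.8974 W/m².

ΔF = 6.90 W/m²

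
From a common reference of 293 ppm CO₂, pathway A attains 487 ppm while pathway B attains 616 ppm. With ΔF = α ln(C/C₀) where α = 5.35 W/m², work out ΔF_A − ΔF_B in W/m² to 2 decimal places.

ΔF_A − ΔF_B = -1.26 W/m²

ΔF_A = 5.35 ln(487/293) = 5.35 × 0.50809 = 2.7183 W/m².
ΔF_B = 5.35 ln(616/293) = 5.35 × 0.74307 = 3.9754 W/m².
Difference: 2.7183 − 3.9754 = -1.2571 W/m².
(Equivalently, ΔF_A − ΔF_B = 5.35 ln(487/616) = 5.35 × -0.23498 = -1.2571 W/m².)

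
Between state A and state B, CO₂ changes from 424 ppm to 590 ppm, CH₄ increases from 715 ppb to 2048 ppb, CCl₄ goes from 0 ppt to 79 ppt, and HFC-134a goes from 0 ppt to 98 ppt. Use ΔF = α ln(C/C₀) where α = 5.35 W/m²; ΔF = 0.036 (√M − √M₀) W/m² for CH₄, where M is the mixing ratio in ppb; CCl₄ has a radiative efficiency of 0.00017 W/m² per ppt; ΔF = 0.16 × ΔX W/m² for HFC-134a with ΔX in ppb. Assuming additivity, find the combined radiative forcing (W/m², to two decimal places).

CO₂: 5.35 × ln(590/424) = 5.35 × ln(1.39151) = 5.35 × 0.33039 = 1.7676 W/m².
CH₄: 0.036 × (√2048 − √715) = 0.036 × (45.2548 − 26.7395) = 0.036 × 18.5153 = 0.6666 W/m².
CCl₄: ΔF = 0.00017 × (79 − 0) = 0.00017 × 79 = 0.0134 W/m².
HFC-134a: Δ = 98 − 0 = 98 ppt = 0.098 ppb; ΔF = 0.16 × 0.098 = 0.0157 W/m².
Total ΔF = 1.7676 + 0.6666 + 0.0134 + 0.0157 = 2.4633 W/m².

ΔF = 2.46 W/m²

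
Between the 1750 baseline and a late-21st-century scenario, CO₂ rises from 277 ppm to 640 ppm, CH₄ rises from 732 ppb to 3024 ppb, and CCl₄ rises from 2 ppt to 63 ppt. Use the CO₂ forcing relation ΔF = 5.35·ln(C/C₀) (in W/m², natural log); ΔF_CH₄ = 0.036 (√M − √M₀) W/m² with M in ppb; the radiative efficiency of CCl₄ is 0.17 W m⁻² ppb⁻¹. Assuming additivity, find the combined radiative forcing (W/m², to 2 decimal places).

CO₂: 5.35 × ln(640/277) = 5.35 × ln(2.31047) = 5.35 × 0.83745 = 4.4804 W/m².
CH₄: 0.036 × (√3024 − √732) = 0.036 × (54.9909 − 27.0555) = 0.036 × 27.9354 = 1.0057 W/m².
CCl₄: Δ = 63 − 2 = 61 ppt = 0.061 ppb; ΔF = 0.17 × 0.061 = 0.0104 W/m².
Total ΔF = 4.4804 + 1.0057 + 0.0104 = 5.4965 W/m².

ΔF = 5.50 W/m²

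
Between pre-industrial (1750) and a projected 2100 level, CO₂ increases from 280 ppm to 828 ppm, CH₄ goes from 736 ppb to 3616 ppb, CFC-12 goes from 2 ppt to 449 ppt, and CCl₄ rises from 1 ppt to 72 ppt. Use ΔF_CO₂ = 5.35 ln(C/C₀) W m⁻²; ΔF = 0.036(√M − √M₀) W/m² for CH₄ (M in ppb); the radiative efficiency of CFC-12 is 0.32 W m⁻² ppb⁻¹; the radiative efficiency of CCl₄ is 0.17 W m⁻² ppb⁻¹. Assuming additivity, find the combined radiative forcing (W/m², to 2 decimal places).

CO₂: 5.35 × ln(828/280) = 5.35 × ln(2.95714) = 5.35 × 1.08422 = 5.8006 W/m².
CH₄: 0.036 × (√3616 − √736) = 0.036 × (60.1332 − 27.1293) = 0.036 × 33.0039 = 1.1881 W/m².
CFC-12: Δ = 449 − 2 = 447 ppt = 0.447 ppb; ΔF = 0.32 × 0.447 = 0.1430 W/m².
CCl₄: Δ = 72 − 1 = 71 ppt = 0.071 ppb; ΔF = 0.17 × 0.071 = 0.0121 W/m².
Total ΔF = 5.8006 + 1.1881 + 0.1430 + 0.0121 = 7.1438 W/m².

ΔF = 7.14 W/m²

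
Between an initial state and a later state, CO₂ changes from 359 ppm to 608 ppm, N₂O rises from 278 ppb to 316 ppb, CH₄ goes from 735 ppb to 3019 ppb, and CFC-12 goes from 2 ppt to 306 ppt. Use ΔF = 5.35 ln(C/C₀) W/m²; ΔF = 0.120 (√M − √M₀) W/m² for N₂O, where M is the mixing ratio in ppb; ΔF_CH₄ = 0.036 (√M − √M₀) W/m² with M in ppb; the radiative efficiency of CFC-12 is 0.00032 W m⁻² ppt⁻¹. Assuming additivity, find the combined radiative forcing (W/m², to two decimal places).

ΔF = 4.05 W/m²

CO₂: 5.35 × ln(608/359) = 5.35 × ln(1.69359) = 5.35 × 0.52685 = 2.8186 W/m².
N₂O: 0.120 × (√316 − √278) = 0.120 × (17.7764 − 16.6733) = 0.120 × 1.1031 = 0.1324 W/m².
CH₄: 0.036 × (√3019 − √735) = 0.036 × (54.9454 − 27.1109) = 0.036 × 27.8345 = 1.0020 W/m².
CFC-12: ΔF = 0.00032 × (306 − 2) = 0.00032 × 304 = 0.0973 W/m².
Total ΔF = 2.8186 + 0.1324 + 1.0020 + 0.0973 = 4.0503 W/m².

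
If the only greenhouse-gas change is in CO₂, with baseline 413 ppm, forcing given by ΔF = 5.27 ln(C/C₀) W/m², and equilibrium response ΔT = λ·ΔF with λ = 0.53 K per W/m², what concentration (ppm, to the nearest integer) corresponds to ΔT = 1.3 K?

Required forcing: ΔF = ΔT/λ = 1.3/0.53 = 2.4528 W/m².
Then ln(C/413) = ΔF/5.27 = 2.4528/5.27 = 0.46543.
So C = 413 × e^0.46543 = 413 × 1.59270 = 657.79 ppm.

C ≈ 658 ppm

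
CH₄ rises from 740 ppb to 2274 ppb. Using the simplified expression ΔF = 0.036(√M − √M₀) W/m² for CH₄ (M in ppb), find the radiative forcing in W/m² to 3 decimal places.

CH₄: 0.036 × (√2274 − √740) = 0.036 × (47.6865 − 27.2029) = 0.036 × 20.4836 = 0.7374 W/m².

ΔF = 0.737 W/m²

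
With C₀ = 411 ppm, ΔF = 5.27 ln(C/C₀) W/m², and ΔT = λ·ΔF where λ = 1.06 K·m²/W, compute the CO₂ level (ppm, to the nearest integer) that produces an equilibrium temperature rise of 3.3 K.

Required forcing: ΔF = ΔT/λ = 3.3/1.06 = 3.1132 W/m².
Then ln(C/411) = ΔF/5.27 = 3.1132/5.27 = 0.59074.
So C = 411 × e^0.59074 = 411 × 1.80532 = 741.99 ppm.

C ≈ 742 ppm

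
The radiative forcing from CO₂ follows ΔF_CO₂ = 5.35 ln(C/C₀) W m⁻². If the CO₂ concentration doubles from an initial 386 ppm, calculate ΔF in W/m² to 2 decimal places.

Because the forcing depends only on the ratio C/C₀, the initial concentration does not enter.
ΔF = 5.35 × ln(2) = 5.35 × 0.69315 = 3.7084 W/m².

ΔF = 3.71 W/m²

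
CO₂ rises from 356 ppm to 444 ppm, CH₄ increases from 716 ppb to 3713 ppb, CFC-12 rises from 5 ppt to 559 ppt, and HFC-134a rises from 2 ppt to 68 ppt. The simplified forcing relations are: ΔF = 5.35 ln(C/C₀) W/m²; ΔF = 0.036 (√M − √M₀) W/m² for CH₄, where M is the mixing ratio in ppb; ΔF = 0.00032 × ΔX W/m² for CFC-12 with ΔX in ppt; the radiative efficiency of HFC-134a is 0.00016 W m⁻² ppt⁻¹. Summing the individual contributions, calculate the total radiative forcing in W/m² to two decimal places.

ΔF = 2.60 W/m²

CO₂: 5.35 × ln(444/356) = 5.35 × ln(1.24719) = 5.35 × 0.22089 = 1.1818 W/m².
CH₄: 0.036 × (√3713 − √716) = 0.036 × (60.9344 − 26.7582) = 0.036 × 34.1762 = 1.2303 W/m².
CFC-12: ΔF = 0.00032 × (559 − 5) = 0.00032 × 554 = 0.1773 W/m².
HFC-134a: ΔF = 0.00016 × (68 − 2) = 0.00016 × 66 = 0.0106 W/m².
Total ΔF = 1.1818 + 1.2303 + 0.1773 + 0.0106 = 2.6000 W/m².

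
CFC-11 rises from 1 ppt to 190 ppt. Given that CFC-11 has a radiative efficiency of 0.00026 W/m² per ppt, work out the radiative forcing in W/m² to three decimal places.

ΔF = 0.049 W/m²

CFC-11: ΔF = 0.00026 × (190 − 1) = 0.00026 × 189 = 0.0491 W/m².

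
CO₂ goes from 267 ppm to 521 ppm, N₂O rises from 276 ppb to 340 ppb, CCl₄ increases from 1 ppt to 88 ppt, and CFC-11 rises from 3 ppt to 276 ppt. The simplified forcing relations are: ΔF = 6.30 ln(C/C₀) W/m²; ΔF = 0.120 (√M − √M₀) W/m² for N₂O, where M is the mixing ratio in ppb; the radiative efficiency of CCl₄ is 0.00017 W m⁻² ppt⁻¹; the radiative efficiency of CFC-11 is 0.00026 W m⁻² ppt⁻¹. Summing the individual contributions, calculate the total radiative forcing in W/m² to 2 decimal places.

ΔF = 4.52 W/m²

CO₂: 6.30 × ln(521/267) = 6.30 × ln(1.95131) = 6.30 × 0.66850 = 4.2116 W/m².
N₂O: 0.120 × (√340 − √276) = 0.120 × (18.4391 − 16.6132) = 0.120 × 1.8259 = 0.2191 W/m².
CCl₄: ΔF = 0.00017 × (88 − 1) = 0.00017 × 87 = 0.0148 W/m².
CFC-11: ΔF = 0.00026 × (276 − 3) = 0.00026 × 273 = 0.0710 W/m².
Total ΔF = 4.2116 + 0.2191 + 0.0148 + 0.0710 = 4.5165 W/m².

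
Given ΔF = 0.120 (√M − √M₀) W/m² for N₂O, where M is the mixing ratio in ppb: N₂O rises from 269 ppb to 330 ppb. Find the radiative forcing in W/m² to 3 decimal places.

ΔF = 0.212 W/m²

N₂O: 0.120 × (√330 − √269) = 0.120 × (18.1659 − 16.4012) = 0.120 × 1.7647 = 0.2118 W/m².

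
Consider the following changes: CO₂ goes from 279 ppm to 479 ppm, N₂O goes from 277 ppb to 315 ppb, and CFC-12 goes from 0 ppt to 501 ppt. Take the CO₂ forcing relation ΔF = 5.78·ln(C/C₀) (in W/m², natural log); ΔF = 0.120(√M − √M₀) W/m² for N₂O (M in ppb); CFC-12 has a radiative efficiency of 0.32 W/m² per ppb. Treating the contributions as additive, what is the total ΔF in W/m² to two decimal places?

CO₂: 5.78 × ln(479/279) = 5.78 × ln(1.71685) = 5.78 × 0.54049 = 3.1240 W/m².
N₂O: 0.120 × (√315 − √277) = 0.120 × (17.7482 − 16.6433) = 0.120 × 1.1049 = 0.1326 W/m².
CFC-12: Δ = 501 − 0 = 501 ppt = 0.501 ppb; ΔF = 0.32 × 0.501 = 0.1603 W/m².
Total ΔF = 3.1240 + 0.1326 + 0.1603 = 3.4169 W/m².

ΔF = 3.42 W/m²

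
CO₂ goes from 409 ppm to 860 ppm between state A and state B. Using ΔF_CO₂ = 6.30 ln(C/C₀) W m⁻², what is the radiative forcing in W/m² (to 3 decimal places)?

CO₂ absorption bands are partially saturated, so forcing scales with the logarithm of the concentration ratio.
CO₂: 6.30 × ln(860/409) = 6.30 × ln(2.10269) = 6.30 × 0.74322 = 4.6823 W/m².

ΔF = 4.682 W/m²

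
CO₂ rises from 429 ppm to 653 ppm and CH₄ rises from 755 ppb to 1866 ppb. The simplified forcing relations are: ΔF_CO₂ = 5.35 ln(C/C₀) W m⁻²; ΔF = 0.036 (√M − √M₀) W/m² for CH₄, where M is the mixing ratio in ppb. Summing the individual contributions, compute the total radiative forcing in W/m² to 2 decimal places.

ΔF = 2.81 W/m²

CO₂: 5.35 × ln(653/429) = 5.35 × ln(1.52214) = 5.35 × 0.42012 = 2.2476 W/m².
CH₄: 0.036 × (√1866 − √755) = 0.036 × (43.1972 − 27.4773) = 0.036 × 15.7199 = 0.5659 W/m².
Total ΔF = 2.2476 + 0.5659 = 2.8135 W/m².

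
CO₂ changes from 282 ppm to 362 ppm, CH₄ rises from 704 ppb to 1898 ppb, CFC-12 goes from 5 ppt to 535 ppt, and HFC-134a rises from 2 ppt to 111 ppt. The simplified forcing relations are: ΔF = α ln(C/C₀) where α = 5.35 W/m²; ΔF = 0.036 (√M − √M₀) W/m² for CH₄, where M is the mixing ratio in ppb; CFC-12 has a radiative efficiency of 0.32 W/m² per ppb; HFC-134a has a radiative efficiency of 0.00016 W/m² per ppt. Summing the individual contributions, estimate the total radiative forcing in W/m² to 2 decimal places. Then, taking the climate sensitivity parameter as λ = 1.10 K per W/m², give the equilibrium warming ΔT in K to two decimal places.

ΔF = 2.14 W/m²; ΔT = 2.35 K

CO₂: 5.35 × ln(362/282) = 5.35 × ln(1.28369) = 5.35 × 0.24974 = 1.3361 W/m².
CH₄: 0.036 × (√1898 − √704) = 0.036 × (43.5660 − 26.5330) = 0.036 × 17.0330 = 0.6132 W/m².
CFC-12: Δ = 535 − 5 = 530 ppt = 0.530 ppb; ΔF = 0.32 × 0.530 = 0.1696 W/m².
HFC-134a: ΔF = 0.00016 × (111 − 2) = 0.00016 × 109 = 0.0174 W/m².
Total ΔF = 1.3361 + 0.6132 + 0.1696 + 0.0174 = 2.1363 W/m².
ΔT = λ ΔF = 1.10 × 2.14 = 2.3540 K.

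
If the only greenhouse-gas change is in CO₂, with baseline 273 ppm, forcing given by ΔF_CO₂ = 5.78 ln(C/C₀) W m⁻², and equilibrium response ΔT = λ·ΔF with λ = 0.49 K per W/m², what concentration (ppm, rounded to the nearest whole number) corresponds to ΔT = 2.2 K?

C ≈ 594 ppm

Required forcing: ΔF = ΔT/λ = 2.2/0.49 = 4.4898 W/m².
Then ln(C/273) = ΔF/5.78 = 4.4898/5.78 = 0.77678.
So C = 273 × e^0.77678 = 273 × 2.17446 = 593.63 ppm.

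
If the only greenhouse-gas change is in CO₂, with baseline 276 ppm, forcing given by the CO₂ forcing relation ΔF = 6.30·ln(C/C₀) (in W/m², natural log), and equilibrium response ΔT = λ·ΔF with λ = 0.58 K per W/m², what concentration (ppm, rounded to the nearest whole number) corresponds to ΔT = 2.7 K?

C ≈ 578 ppm

Required forcing: ΔF = ΔT/λ = 2.7/0.58 = 4.6552 W/m².
Then ln(C/276) = ΔF/6.30 = 4.6552/6.30 = 0.73892.
So C = 276 × e^0.73892 = 276 × 2.09367 = 577.85 ppm.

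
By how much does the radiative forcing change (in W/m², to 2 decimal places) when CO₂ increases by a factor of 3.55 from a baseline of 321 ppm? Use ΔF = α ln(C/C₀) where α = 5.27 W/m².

Because the forcing depends only on the ratio C/C₀, the initial concentration does not enter.
ΔF = 5.27 × ln(3.55) = 5.27 × 1.26695 = 6.6768 W/m².

ΔF = 6.68 W/m²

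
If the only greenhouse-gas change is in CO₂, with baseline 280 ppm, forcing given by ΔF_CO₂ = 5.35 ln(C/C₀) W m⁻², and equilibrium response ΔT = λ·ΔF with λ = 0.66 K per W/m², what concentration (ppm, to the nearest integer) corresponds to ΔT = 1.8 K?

Required forcing: ΔF = ΔT/λ = 1.8/0.66 = 2.7273 W/m².
Then ln(C/280) = ΔF/5.35 = 2.7273/5.35 = 0.50978.
So C = 280 × e^0.50978 = 280 × 1.66492 = 466.18 ppm.

C ≈ 466 ppm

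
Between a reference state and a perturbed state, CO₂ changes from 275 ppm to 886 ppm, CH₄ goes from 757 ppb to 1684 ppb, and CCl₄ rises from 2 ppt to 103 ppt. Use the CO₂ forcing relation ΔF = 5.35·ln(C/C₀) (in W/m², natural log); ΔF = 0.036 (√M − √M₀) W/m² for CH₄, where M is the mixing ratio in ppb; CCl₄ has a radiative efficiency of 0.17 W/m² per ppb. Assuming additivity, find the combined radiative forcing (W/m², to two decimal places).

CO₂: 5.35 × ln(886/275) = 5.35 × ln(3.22182) = 5.35 × 1.16995 = 6.2592 W/m².
CH₄: 0.036 × (√1684 − √757) = 0.036 × (41.0366 − 27.5136) = 0.036 × 13.5230 = 0.4868 W/m².
CCl₄: Δ = 103 − 2 = 101 ppt = 0.101 ppb; ΔF = 0.17 × 0.101 = 0.0172 W/m².
Total ΔF = 6.2592 + 0.4868 + 0.0172 = 6.7632 W/m².

ΔF = 6.76 W/m²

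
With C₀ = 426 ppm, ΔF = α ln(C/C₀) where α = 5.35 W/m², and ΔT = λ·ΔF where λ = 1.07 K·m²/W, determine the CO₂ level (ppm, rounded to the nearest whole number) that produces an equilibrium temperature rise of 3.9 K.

Required forcing: ΔF = ΔT/λ = 3.9/1.07 = 3.6449 W/m².
Then ln(C/426) = ΔF/5.35 = 3.6449/5.35 = 0.68129.
So C = 426 × e^0.68129 = 426 × 1.97643 = 841.96 ppm.

C ≈ 842 ppm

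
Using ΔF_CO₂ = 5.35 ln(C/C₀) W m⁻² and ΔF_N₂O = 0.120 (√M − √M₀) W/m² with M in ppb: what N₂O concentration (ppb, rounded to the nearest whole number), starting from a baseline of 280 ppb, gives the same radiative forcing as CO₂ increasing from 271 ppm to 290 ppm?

CO₂ forcing: 5.35 × ln(290/271) = 5.35 × 0.067762 = 0.36253 W/m².
Set 0.120(√M − √280) = 0.36253: √M = 0.36253/0.120 + √280 = 3.0211 + 16.7332 = 19.7543.
M = (19.7543)² = 390.23 ppb.

M ≈ 390 ppb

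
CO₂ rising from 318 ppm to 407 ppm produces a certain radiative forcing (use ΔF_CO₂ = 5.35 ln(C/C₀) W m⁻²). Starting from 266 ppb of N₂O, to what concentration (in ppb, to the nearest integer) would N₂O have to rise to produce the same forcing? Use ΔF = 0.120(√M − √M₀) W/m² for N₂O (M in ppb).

CO₂ forcing: 5.35 × ln(407/318) = 5.35 × 0.246762 = 1.32018 W/m².
Set 0.120(√M − √266) = 1.32018: √M = 1.32018/0.120 + √266 = 11.0015 + 16.3095 = 27.3110.
M = (27.3110)² = 745.89 ppb.

M ≈ 746 ppb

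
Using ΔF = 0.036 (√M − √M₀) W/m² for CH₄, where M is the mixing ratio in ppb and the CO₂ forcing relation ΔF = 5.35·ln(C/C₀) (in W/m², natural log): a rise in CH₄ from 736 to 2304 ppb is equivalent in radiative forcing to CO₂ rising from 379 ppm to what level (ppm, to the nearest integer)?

C ≈ 436 ppm

CH₄ forcing: 0.036 × (√2304 − √736) = 0.036 × (48.0000 − 27.1293) = 0.036 × 20.8707 = 0.75135 W/m².
Set 5.35 ln(C/379) = 0.75135: ln(C/379) = 0.75135/5.35 = 0.14044, so C = 379 × e^0.14044 = 379 × 1.15078 = 436.15 ppm.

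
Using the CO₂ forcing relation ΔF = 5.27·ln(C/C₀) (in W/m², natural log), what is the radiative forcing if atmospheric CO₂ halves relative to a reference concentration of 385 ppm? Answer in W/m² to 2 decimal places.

ΔF = -3.65 W/m²

ΔF = 5.27 × ln(0.5) = 5.27 × -0.69315 = -3.6529 W/m².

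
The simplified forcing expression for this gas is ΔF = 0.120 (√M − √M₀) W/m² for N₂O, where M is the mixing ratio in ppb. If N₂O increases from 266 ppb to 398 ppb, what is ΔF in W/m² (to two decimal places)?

ΔF = 0.44 W/m²

N₂O: 0.120 × (√398 − √266) = 0.120 × (19.9499 − 16.3095) = 0.120 × 3.6404 = 0.4368 W/m².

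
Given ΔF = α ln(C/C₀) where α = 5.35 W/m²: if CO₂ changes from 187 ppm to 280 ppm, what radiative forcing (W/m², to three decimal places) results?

ΔF = 2.160 W/m²

CO₂: 5.35 × ln(280/187) = 5.35 × ln(1.49733) = 5.35 × 0.40368 = 2.1597 W/m².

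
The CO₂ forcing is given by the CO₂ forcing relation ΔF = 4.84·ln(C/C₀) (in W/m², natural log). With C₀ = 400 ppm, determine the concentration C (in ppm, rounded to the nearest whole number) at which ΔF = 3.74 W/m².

Set 4.84 ln(C/400) = 3.74, so ln(C/400) = 3.74/4.84 = 0.77273.
Then C/400 = e^0.77273 = 2.16567, giving C = 400 × 2.16567 = 866.27 ppm.

C ≈ 866 ppm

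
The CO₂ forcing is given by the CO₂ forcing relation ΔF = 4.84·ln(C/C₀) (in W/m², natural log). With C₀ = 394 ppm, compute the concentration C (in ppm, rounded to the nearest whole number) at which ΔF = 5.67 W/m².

C ≈ 1271 ppm

Set 4.84 ln(C/394) = 5.67, so ln(C/394) = 5.67/4.84 = 1.17149.
Then C/394 = e^1.17149 = 3.22680, giving C = 394 × 3.22680 = 1271.36 ppm.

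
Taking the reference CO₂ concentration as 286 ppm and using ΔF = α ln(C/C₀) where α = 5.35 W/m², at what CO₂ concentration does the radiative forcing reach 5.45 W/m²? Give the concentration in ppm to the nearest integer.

Set 5.35 ln(C/286) = 5.45, so ln(C/286) = 5.45/5.35 = 1.01869.
Then C/286 = e^1.01869 = 2.76956, giving C = 286 × 2.76956 = 792.09 ppm.

C ≈ 792 ppm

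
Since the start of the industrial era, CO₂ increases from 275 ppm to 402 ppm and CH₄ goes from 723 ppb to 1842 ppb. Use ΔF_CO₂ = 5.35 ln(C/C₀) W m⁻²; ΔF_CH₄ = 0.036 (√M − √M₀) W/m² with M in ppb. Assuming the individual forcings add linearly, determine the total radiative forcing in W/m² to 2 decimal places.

ΔF = 2.61 W/m²

CO₂: 5.35 × ln(402/275) = 5.35 × ln(1.46182) = 5.35 × 0.37968 = 2.0313 W/m².
CH₄: 0.036 × (√1842 − √723) = 0.036 × (42.9185 − 26.8887) = 0.036 × 16.0298 = 0.5771 W/m².
Total ΔF = 2.0313 + 0.5771 = 2.6084 W/m².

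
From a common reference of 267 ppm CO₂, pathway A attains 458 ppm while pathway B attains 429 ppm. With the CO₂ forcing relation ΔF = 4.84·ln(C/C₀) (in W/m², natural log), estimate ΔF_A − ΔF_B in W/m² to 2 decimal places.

ΔF_A = 4.84 ln(458/267) = 4.84 × 0.53962 = 2.6118 W/m².
ΔF_B = 4.84 ln(429/267) = 4.84 × 0.47421 = 2.2952 W/m².
Difference: 2.6118 − 2.2952 = 0.3166 W/m².

ΔF_A − ΔF_B = 0.32 W/m²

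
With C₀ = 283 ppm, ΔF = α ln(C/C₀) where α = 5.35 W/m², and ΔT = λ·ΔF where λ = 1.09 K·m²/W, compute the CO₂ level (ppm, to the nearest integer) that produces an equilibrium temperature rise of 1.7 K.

Required forcing: ΔF = ΔT/λ = 1.7/1.09 = 1.5596 W/m².
Then ln(C/283) = ΔF/5.35 = 1.5596/5.35 = 0.29151.
So C = 283 × e^0.29151 = 283 × 1.33845 = 378.78 ppm.

C ≈ 379 ppm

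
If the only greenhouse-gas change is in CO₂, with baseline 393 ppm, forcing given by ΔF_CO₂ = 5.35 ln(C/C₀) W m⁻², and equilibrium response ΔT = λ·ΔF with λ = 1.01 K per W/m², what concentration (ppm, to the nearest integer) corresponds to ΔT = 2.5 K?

Required forcing: ΔF = ΔT/λ = 2.5/1.01 = 2.4752 W/m².
Then ln(C/393) = ΔF/5.35 = 2.4752/5.35 = 0.46265.
So C = 393 × e^0.46265 = 393 × 1.58828 = 624.19 ppm.

C ≈ 624 ppm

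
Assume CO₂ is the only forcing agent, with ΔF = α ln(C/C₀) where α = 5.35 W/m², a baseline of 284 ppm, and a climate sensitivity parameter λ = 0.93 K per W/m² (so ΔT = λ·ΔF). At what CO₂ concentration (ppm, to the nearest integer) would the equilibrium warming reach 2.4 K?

C ≈ 460 ppm

Required forcing: ΔF = ΔT/λ = 2.4/0.93 = 2.5806 W/m².
Then ln(C/284) = ΔF/5.35 = 2.5806/5.35 = 0.48236.
So C = 284 × e^0.48236 = 284 × 1.61989 = 460.05 ppm.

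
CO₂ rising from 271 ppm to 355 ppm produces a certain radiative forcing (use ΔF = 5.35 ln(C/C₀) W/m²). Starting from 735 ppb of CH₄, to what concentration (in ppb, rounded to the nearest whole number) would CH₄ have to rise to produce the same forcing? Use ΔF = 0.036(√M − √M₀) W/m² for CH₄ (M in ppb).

CO₂ forcing: 5.35 × ln(355/271) = 5.35 × 0.269999 = 1.44449 W/m².
Set 0.036(√M − √735) = 1.44449: √M = 1.44449/0.036 + √735 = 40.1247 + 27.1109 = 67.2356.
M = (67.2356)² = 4520.63 ppb.

M ≈ 4521 ppb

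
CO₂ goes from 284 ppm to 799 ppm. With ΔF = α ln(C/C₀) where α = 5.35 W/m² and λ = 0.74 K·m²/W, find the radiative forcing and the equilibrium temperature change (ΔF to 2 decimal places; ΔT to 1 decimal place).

CO₂: 5.35 × ln(799/284) = 5.35 × ln(2.81338) = 5.35 × 1.03439 = 5.5340 W/m².
ΔT = λ ΔF = 0.74 × 5.53 = 4.0922 K.

ΔF = 5.53 W/m²; ΔT = 4.1 K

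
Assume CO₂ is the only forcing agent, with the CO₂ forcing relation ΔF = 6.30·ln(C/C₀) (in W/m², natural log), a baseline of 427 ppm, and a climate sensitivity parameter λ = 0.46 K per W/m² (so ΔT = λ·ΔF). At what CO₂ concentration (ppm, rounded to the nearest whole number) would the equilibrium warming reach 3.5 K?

C ≈ 1429 ppm

Required forcing: ΔF = ΔT/λ = 3.5/0.46 = 7.6087 W/m².
Then ln(C/427) = ΔF/6.30 = 7.6087/6.30 = 1.20773.
So C = 427 × e^1.20773 = 427 × 3.34588 = 1428.69 ppm.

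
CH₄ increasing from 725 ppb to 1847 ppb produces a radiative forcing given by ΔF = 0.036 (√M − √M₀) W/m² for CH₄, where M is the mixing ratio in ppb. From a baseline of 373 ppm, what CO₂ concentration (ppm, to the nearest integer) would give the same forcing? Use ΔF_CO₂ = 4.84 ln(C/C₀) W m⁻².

C ≈ 420 ppm

CH₄ forcing: 0.036 × (√1847 − √725) = 0.036 × (42.9767 − 26.9258) = 0.036 × 16.0509 = 0.57783 W/m².
Set 4.84 ln(C/373) = 0.57783: ln(C/373) = 0.57783/4.84 = 0.11939, so C = 373 × e^0.11939 = 373 × 1.12681 = 420.30 ppm.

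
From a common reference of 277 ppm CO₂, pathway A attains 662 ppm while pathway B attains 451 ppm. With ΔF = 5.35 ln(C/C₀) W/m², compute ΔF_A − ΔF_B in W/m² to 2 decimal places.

ΔF_A − ΔF_B = 2.05 W/m²

ΔF_A = 5.35 ln(662/277) = 5.35 × 0.87125 = 4.6612 W/m².
ΔF_B = 5.35 ln(451/277) = 5.35 × 0.48745 = 2.6079 W/m².
Difference: 4.6612 − 2.6079 = 2.0533 W/m².
(Equivalently, ΔF_A − ΔF_B = 5.35 ln(662/451) = 5.35 × 0.38380 = 2.0533 W/m².)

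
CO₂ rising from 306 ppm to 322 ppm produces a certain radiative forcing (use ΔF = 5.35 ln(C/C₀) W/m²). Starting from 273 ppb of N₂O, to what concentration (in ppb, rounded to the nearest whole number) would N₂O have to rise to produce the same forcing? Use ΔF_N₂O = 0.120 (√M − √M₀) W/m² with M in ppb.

CO₂ forcing: 5.35 × ln(322/306) = 5.35 × 0.050966 = 0.27267 W/m².
Set 0.120(√M − √273) = 0.27267: √M = 0.27267/0.120 + √273 = 2.2723 + 16.5227 = 18.7950.
M = (18.7950)² = 353.25 ppb.

M ≈ 353 ppb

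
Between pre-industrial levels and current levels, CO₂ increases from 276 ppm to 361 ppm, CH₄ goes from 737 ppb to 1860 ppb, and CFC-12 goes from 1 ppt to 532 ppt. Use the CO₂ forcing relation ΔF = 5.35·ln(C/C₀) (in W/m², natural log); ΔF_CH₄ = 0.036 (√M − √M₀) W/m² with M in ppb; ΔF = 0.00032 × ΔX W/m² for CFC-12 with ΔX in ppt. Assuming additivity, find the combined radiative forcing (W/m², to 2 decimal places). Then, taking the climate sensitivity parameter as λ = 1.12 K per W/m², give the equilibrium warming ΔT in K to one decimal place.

ΔF = 2.18 W/m²; ΔT = 2.4 K

CO₂: 5.35 × ln(361/276) = 5.35 × ln(1.30797) = 5.35 × 0.26848 = 1.4364 W/m².
CH₄: 0.036 × (√1860 − √737) = 0.036 × (43.1277 − 27.1477) = 0.036 × 15.9800 = 0.5753 W/m².
CFC-12: ΔF = 0.00032 × (532 − 1) = 0.00032 × 531 = 0.1699 W/m².
Total ΔF = 1.4364 + 0.5753 + 0.1699 = 2.1816 W/m².
ΔT = λ ΔF = 1.12 × 2.18 = 2.4416 K.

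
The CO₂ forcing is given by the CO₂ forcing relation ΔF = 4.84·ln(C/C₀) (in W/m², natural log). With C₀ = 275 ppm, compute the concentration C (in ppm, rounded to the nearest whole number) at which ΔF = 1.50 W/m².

Set 4.84 ln(C/275) = 1.50, so ln(C/275) = 1.50/4.84 = 0.30992.
Then C/275 = e^0.30992 = 1.36332, giving C = 275 × 1.36332 = 374.91 ppm.

C ≈ 375 ppm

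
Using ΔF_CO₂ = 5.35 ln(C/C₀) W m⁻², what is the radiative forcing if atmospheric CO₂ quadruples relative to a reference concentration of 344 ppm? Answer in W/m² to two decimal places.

Because the forcing depends only on the ratio C/C₀, the initial concentration does not enter.
ΔF = 5.35 × ln(4) = 5.35 × 1.38629 = 7.4167 W/m².

ΔF = 7.42 W/m²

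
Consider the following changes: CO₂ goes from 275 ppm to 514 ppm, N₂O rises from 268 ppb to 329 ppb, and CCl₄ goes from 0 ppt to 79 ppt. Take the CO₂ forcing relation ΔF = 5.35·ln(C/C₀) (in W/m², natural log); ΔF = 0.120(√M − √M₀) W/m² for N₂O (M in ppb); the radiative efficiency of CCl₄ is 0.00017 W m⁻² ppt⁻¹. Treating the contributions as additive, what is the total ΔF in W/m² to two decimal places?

ΔF = 3.57 W/m²

CO₂: 5.35 × ln(514/275) = 5.35 × ln(1.86909) = 5.35 × 0.62545 = 3.3462 W/m².
N₂O: 0.120 × (√329 − √268) = 0.120 × (18.1384 − 16.3707) = 0.120 × 1.7677 = 0.2121 W/m².
CCl₄: ΔF = 0.00017 × (79 − 0) = 0.00017 × 79 = 0.0134 W/m².
Total ΔF = 3.3462 + 0.2121 + 0.0134 = 3.5717 W/m².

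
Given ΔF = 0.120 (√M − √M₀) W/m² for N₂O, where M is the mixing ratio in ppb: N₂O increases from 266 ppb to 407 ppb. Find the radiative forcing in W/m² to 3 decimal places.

ΔF = 0.464 W/m²

N₂O: 0.120 × (√407 − √266) = 0.120 × (20.1742 − 16.3095) = 0.120 × 3.8647 = 0.4638 W/m².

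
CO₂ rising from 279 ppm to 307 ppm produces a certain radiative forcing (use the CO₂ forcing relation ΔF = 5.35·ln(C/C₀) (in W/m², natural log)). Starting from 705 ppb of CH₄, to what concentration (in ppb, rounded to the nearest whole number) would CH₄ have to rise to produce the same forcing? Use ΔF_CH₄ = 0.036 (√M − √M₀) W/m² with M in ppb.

CO₂ forcing: 5.35 × ln(307/279) = 5.35 × 0.095636 = 0.51165 W/m².
Set 0.036(√M − √705) = 0.51165: √M = 0.51165/0.036 + √705 = 14.2125 + 26.5518 = 40.7643.
M = (40.7643)² = 1661.73 ppb.

M ≈ 1662 ppb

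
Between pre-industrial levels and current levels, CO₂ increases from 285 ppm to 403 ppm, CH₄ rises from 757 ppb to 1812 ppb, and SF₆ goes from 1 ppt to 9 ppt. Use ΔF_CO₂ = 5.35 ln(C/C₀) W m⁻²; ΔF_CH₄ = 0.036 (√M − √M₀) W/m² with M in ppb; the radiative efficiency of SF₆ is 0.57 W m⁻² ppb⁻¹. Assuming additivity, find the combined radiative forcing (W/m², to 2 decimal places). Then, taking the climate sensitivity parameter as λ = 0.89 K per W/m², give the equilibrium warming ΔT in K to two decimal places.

CO₂: 5.35 × ln(403/285) = 5.35 × ln(1.41404) = 5.35 × 0.34645 = 1.8535 W/m².
CH₄: 0.036 × (√1812 − √757) = 0.036 × (42.5676 − 27.5136) = 0.036 × 15.0540 = 0.5419 W/m².
SF₆: Δ = 9 − 1 = 8 ppt = 0.008 ppb; ΔF = 0.57 × 0.008 = 0.0046 W/m².
Total ΔF = 1.8535 + 0.5419 + 0.0046 = 2.4000 W/m².
ΔT = λ ΔF = 0.89 × 2.40 = 2.1360 K.

ΔF = 2.40 W/m²; ΔT = 2.14 K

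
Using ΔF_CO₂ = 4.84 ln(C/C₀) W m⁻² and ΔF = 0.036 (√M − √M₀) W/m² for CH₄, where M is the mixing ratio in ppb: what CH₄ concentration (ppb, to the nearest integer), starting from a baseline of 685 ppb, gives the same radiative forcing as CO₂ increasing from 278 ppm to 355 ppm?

CO₂ forcing: 4.84 × ln(355/278) = 4.84 × 0.244497 = 1.18337 W/m².
Set 0.036(√M − √685) = 1.18337: √M = 1.18337/0.036 + √685 = 32.8714 + 26.1725 = 59.0439.
M = (59.0439)² = 3486.18 ppb.

M ≈ 3486 ppb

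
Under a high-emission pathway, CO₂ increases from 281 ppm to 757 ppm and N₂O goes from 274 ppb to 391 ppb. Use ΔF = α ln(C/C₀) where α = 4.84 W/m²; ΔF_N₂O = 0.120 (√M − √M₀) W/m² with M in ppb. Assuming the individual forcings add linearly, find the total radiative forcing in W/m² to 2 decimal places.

ΔF = 5.18 W/m²

CO₂: 4.84 × ln(757/281) = 4.84 × ln(2.69395) = 4.84 × 0.99101 = 4.7965 W/m².
N₂O: 0.120 × (√391 − √274) = 0.120 × (19.7737 − 16.5529) = 0.120 × 3.2208 = 0.3865 W/m².
Total ΔF = 4.7965 + 0.3865 = 5.1830 W/m².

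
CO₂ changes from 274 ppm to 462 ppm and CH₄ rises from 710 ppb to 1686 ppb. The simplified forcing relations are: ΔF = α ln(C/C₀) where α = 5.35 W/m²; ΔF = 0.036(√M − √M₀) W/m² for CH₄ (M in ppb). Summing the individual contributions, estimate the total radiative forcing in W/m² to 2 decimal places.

ΔF = 3.31 W/m²

CO₂: 5.35 × ln(462/274) = 5.35 × ln(1.68613) = 5.35 × 0.52244 = 2.7951 W/m².
CH₄: 0.036 × (√1686 − √710) = 0.036 × (41.0609 − 26.6458) = 0.036 × 14.4151 = 0.5189 W/m².
Total ΔF = 2.7951 + 0.5189 = 3.3140 W/m².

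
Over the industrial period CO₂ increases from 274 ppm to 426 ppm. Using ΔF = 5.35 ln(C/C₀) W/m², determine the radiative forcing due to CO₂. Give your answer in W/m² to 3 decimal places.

CO₂ absorption bands are partially saturated, so forcing scales with the logarithm of the concentration ratio.
CO₂: 5.35 × ln(426/274) = 5.35 × ln(1.55474) = 5.35 × 0.44131 = 2.3610 W/m².

ΔF = 2.361 W/m²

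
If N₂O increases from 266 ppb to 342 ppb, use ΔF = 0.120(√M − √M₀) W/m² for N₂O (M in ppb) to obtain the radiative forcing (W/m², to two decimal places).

ΔF = 0.26 W/m²

N₂O: 0.120 × (√342 − √266) = 0.120 × (18.4932 − 16.3095) = 0.120 × 2.1837 = 0.2620 W/m².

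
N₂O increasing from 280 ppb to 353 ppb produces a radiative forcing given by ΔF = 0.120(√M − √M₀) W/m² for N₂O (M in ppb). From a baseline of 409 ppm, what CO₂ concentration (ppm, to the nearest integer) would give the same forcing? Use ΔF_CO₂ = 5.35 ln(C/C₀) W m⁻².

N₂O forcing: 0.120 × (√353 − √280) = 0.120 × (18.7883 − 16.7332) = 0.120 × 2.0551 = 0.24661 W/m².
Set 5.35 ln(C/409) = 0.24661: ln(C/409) = 0.24661/5.35 = 0.04610, so C = 409 × e^0.04610 = 409 × 1.04718 = 428.30 ppm.

C ≈ 428 ppm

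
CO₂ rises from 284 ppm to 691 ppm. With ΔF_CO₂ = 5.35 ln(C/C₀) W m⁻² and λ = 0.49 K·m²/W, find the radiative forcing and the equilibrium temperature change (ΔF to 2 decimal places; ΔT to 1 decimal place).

ΔF = 4.76 W/m²; ΔT = 2.3 K

CO₂: 5.35 × ln(691/284) = 5.35 × ln(2.43310) = 5.35 × 0.88917 = 4.7571 W/m².
ΔT = λ ΔF = 0.49 × 4.76 = 2.3324 K.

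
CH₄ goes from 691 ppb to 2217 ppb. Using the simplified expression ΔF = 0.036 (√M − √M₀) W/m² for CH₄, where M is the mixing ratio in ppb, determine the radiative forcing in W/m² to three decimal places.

CH₄: 0.036 × (√2217 − √691) = 0.036 × (47.0850 − 26.2869) = 0.036 × 20.7981 = 0.7487 W/m².

ΔF = 0.749 W/m²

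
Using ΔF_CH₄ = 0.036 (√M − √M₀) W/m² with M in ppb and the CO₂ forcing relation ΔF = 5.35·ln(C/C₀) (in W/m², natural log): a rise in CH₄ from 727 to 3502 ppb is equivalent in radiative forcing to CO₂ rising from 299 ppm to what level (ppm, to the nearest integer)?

C ≈ 371 ppm

CH₄ forcing: 0.036 × (√3502 − √727) = 0.036 × (59.1777 − 26.9629) = 0.036 × 32.2148 = 1.15973 W/m².
Set 5.35 ln(C/299) = 1.15973: ln(C/299) = 1.15973/5.35 = 0.21677, so C = 299 × e^0.21677 = 299 × 1.24206 = 371.38 ppm.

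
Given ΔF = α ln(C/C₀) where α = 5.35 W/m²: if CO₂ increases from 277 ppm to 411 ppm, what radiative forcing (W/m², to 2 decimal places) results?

ΔF = 2.11 W/m²

CO₂ absorption bands are partially saturated, so forcing scales with the logarithm of the concentration ratio.
CO₂: 5.35 × ln(411/277) = 5.35 × ln(1.48375) = 5.35 × 0.39457 = 2.1109 W/m².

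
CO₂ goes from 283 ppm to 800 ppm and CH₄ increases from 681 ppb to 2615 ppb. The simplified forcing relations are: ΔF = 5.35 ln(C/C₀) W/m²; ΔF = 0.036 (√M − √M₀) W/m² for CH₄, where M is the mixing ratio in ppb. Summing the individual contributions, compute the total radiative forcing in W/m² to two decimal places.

ΔF = 6.46 W/m²

CO₂: 5.35 × ln(800/283) = 5.35 × ln(2.82686) = 5.35 × 1.03917 = 5.5596 W/m².
CH₄: 0.036 × (√2615 − √681) = 0.036 × (51.1371 − 26.0960) = 0.036 × 25.0411 = 0.9015 W/m².
Total ΔF = 5.5596 + 0.9015 = 6.4611 W/m².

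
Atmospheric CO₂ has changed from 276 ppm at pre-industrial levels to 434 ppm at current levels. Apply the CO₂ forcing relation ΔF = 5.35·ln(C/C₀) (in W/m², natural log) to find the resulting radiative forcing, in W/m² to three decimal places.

CO₂ absorption bands are partially saturated, so forcing scales with the logarithm of the concentration ratio.
CO₂: 5.35 × ln(434/276) = 5.35 × ln(1.57246) = 5.35 × 0.45264 = 2.4216 W/m².

ΔF = 2.422 W/m²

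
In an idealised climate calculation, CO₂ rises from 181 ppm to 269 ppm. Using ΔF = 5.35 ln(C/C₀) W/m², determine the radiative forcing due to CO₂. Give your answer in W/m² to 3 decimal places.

CO₂: 5.35 × ln(269/181) = 5.35 × ln(1.48619) = 5.35 × 0.39622 = 2.1198 W/m².

ΔF = 2.120 W/m²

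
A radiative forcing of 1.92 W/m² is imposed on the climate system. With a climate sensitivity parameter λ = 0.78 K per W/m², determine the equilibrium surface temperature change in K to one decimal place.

ΔT = λ ΔF = 0.78 × 1.92 = 1.4976 K.

ΔT = 1.5 K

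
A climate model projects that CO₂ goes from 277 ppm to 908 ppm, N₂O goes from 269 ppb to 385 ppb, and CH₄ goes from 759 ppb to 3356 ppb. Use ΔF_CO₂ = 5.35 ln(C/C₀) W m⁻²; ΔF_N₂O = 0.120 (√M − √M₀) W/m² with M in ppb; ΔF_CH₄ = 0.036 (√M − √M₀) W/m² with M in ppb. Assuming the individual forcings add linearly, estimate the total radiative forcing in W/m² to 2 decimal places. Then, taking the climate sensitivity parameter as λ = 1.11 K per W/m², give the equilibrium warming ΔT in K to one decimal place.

ΔF = 7.83 W/m²; ΔT = 8.7 K

CO₂: 5.35 × ln(908/277) = 5.35 × ln(3.27798) = 5.35 × 1.18723 = 6.3517 W/m².
N₂O: 0.120 × (√385 − √269) = 0.120 × (19.6214 − 16.4012) = 0.120 × 3.2202 = 0.3864 W/m².
CH₄: 0.036 × (√3356 − √759) = 0.036 × (57.9310 − 27.5500) = 0.036 × 30.3810 = 1.0937 W/m².
Total ΔF = 6.3517 + 0.3864 + 1.0937 = 7.8318 W/m².
ΔT = λ ΔF = 1.11 × 7.83 = 8.6913 K.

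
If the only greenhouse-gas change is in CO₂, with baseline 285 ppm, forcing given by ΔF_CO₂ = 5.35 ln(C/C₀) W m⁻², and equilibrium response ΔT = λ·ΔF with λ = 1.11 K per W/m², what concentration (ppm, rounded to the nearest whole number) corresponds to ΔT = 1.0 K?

Required forcing: ΔF = ΔT/λ = 1.0/1.11 = 0.9009 W/m².
Then ln(C/285) = ΔF/5.35 = 0.9009/5.35 = 0.16839.
So C = 285 × e^0.16839 = 285 × 1.18340 = 337.27 ppm.

C ≈ 337 ppm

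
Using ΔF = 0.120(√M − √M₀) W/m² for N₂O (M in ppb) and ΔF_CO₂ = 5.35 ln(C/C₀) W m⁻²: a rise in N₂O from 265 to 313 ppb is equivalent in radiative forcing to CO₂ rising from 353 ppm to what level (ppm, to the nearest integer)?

C ≈ 364 ppm

N₂O forcing: 0.120 × (√313 − √265) = 0.120 × (17.6918 − 16.2788) = 0.120 × 1.4130 = 0.16956 W/m².
Set 5.35 ln(C/353) = 0.16956: ln(C/353) = 0.16956/5.35 = 0.03169, so C = 353 × e^0.03169 = 353 × 1.03220 = 364.37 ppm.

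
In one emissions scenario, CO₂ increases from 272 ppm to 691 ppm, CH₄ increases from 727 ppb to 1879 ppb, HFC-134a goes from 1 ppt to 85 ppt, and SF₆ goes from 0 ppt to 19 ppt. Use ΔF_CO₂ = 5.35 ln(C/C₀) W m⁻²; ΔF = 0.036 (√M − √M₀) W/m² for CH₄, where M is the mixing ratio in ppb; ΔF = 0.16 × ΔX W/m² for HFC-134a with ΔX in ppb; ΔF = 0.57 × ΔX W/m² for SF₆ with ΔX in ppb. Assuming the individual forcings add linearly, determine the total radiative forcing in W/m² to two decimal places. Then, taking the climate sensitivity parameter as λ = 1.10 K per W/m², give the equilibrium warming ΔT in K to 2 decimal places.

CO₂: 5.35 × ln(691/272) = 5.35 × ln(2.54044) = 5.35 × 0.93234 = 4.9880 W/m².
CH₄: 0.036 × (√1879 − √727) = 0.036 × (43.3474 − 26.9629) = 0.036 × 16.3845 = 0.5898 W/m².
HFC-134a: Δ = 85 − 1 = 84 ppt = 0.084 ppb; ΔF = 0.16 × 0.084 = 0.0134 W/m².
SF₆: Δ = 19 − 0 = 19 ppt = 0.019 ppb; ΔF = 0.57 × 0.019 = 0.0108 W/m².
Total ΔF = 4.9880 + 0.5898 + 0.0134 + 0.0108 = 5.6020 W/m².
ΔT = λ ΔF = 1.10 × 5.60 = 6.1600 K.

ΔF = 5.60 W/m²; ΔT = 6.16 K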